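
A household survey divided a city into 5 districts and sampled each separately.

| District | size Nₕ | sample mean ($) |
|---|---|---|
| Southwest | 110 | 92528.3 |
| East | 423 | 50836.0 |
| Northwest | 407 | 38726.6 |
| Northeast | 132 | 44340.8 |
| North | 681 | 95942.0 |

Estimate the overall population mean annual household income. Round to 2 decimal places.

N = 1753; weights Wₕ = Nₕ/N = (0.0627, 0.2413, 0.2322, 0.0753, 0.3885).
x̄_st = Σ Wₕ·x̄ₕ = 0.0627·92528.3 + 0.2413·50836.0 + 0.2322·38726.6 + 0.0753·44340.8 + 0.3885·95942.0 ≈ 67674.2469...
→ 67674.25.

67674.25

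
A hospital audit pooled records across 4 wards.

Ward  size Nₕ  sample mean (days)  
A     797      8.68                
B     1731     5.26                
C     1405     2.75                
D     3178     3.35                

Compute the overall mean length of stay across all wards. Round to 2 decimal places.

4.29

x̄_st = (Σ Nₕx̄ₕ) / (Σ Nₕ) = (797·8.68 + 1731·5.26 + 1405·2.75 + 3178·3.35) / 7111
= 30533.07 / 7111 = 4.2938... → 4.29.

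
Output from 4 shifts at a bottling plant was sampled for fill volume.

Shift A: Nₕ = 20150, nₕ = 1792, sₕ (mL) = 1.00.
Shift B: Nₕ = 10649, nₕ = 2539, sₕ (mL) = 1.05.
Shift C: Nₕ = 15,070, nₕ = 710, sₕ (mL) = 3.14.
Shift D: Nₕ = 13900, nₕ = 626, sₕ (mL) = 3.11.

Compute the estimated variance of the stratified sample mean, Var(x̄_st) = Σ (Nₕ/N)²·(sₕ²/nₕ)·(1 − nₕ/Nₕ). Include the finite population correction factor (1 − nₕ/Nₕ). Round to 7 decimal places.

N = 59769. Term for each stratum: Wₕ²sₕ²/nₕ·(1−nₕ/Nₕ).
Var(x̄_st) = 0.0000577844 + 0.0000104977 + 0.0008412337 + 0.0007980150 = 0.0017075308 → 0.0017075.

0.0017075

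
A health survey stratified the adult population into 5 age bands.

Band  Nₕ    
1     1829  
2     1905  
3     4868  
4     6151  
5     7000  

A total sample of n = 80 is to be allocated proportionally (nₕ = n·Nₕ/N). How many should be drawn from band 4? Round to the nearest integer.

23

N = 1829 + 1905 + 4868 + 6151 + 7000 = 21753.
n_4 = 80·6151/21753 = 22.621... → 23.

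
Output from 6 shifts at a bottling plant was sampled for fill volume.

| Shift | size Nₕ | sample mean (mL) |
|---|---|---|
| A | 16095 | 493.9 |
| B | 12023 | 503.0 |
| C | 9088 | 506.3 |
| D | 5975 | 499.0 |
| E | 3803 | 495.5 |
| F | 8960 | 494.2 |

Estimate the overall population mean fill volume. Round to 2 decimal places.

N = 16095 + 12023 + 9088 + 5975 + 3803 + 8960 = 55944.
Overall mean = Σ (Nₕ/N)·x̄ₕ — weight by population share, not a simple average.
Σ Nₕx̄ₕ = 16095·493.9 + 12023·503.0 + 9088·506.3 + 5975·499.0 + 3803·495.5 + 8960·494.2 = 7949320.5 + 6047569 + 4601254.4 + 2981525 + 1884386.5 + 4428032 = 27892087.4.
Divide by N: 27892087.4 / 55944 = 498.5716... → 498.57.

498.57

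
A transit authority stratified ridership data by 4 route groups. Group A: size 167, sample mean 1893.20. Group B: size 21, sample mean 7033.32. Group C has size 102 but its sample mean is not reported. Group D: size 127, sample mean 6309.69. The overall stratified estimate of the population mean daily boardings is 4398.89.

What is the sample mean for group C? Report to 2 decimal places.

Σ Nₕx̄ₕ = N·μ, so 102·x̄_C = 417·4398.89 − (167·1893.20 + 21·7033.32 + 127·6309.69).
= 1834337.13 − 1265194.75 = 569142.38.
x̄_C = 569142.38 / 102 = 5579.8273... → 5579.83.

5579.83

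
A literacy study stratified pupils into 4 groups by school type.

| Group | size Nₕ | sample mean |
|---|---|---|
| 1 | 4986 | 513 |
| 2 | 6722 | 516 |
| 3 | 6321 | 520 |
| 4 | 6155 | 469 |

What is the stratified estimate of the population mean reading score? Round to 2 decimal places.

N = 4986 + 6722 + 6321 + 6155 = 24184.
Overall mean = Σ (Nₕ/N)·x̄ₕ — weight by population share, not a simple average.
Σ Nₕx̄ₕ = 4986·513 + 6722·516 + 6321·520 + 6155·469 = 2557818 + 3468552 + 3286920 + 2886695 = 12199985.
Divide by N: 12199985 / 24184 = 504.4651... → 504.47.

504.47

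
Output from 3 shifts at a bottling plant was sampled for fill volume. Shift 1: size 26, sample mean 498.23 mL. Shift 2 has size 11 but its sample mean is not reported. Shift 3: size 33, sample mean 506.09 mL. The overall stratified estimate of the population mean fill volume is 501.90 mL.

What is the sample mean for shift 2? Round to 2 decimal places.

498.00

N = 26 + 11 + 33 = 70.
Overall total = μ·N = 501.90·70 = 35133.
Subtract the known strata: 26·498.23 + 33·506.09 = 29654.95.
Remaining total for shift 2: 35133 − 29654.95 = 5478.05.
Divide by its size: 5478.05 / 11 = 498.0045... → 498.00.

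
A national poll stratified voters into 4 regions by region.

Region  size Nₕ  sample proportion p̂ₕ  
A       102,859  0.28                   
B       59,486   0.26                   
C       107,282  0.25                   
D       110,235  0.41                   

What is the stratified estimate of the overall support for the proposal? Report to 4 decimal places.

Wₕ = Nₕ/N with N = 379862: 0.2708, 0.1566, 0.2824, 0.2902.
p̂_st = 0.2708·0.28 + 0.1566·0.26 + 0.2824·0.25 + 0.2902·0.41 ≈ 0.306121... → 0.3061.

0.3061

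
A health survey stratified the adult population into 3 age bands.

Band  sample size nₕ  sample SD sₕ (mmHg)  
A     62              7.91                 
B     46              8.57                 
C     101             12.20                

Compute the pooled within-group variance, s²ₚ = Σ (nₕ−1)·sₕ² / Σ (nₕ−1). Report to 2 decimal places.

A: (62−1)·7.91² = 61·62.5681 = 3816.6541
B: (46−1)·8.57² = 45·73.4449 = 3305.0205
C: (101−1)·12.20² = 100·148.84 = 14884
Numerator = 22005.6746; denominator = Σ(nₕ−1) = 206.
s²ₚ = 22005.6746/206 = 106.8237... → 106.82.

106.82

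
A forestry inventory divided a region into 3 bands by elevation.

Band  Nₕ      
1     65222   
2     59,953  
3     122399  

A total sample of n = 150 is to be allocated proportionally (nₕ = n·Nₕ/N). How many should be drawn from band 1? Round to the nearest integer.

40

Share of band 1 = 65222/247574 = 0.26344.
Allocate 150 × 0.26344 = 39.517... → 40.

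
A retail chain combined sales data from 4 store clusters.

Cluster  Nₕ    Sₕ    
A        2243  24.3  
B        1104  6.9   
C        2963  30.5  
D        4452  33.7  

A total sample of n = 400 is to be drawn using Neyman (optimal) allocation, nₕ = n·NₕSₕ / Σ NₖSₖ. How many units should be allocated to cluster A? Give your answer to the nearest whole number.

A: NₕSₕ = 2243·24.3 = 54504.9
B: NₕSₕ = 1104·6.9 = 7617.6
C: NₕSₕ = 2963·30.5 = 90371.5
D: NₕSₕ = 4452·33.7 = 150032.4
Σ NₕSₕ = 302526.4.
n_A = 400·54504.9/302526.4 = 72.066... → 72.

72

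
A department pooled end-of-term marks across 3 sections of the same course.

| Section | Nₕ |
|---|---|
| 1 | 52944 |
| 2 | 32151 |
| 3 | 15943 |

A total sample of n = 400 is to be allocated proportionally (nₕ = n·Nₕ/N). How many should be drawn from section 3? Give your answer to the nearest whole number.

63

N = 52944 + 32151 + 15943 = 101038.
n_3 = 400·15943/101038 = 63.117... → 63.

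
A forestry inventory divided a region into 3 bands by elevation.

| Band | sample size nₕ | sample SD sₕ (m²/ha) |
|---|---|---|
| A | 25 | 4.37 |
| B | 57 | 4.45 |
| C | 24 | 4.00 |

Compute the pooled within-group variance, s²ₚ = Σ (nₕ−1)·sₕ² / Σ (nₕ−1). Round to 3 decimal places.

18.789

Degrees of freedom: 24 + 56 + 23 = 103.
Σ(nₕ−1)sₕ² = 24·19.0969 + 56·19.8025 + 23·16 = 1935.2656.
s²ₚ = 1935.2656 / 103 = 18.78899... → 18.789.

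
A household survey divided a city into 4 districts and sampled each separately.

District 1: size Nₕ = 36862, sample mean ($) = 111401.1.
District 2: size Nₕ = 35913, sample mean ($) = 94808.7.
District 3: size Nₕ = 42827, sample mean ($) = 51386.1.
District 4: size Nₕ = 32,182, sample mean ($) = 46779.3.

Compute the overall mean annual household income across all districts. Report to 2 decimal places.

x̄_st = (Σ Nₕx̄ₕ) / (Σ Nₕ) = (36862·111401.1 + 35913·94808.7 + 42827·51386.1 + 32182·46779.3) / 147784
= 11217496128.6 / 147784 = 75904.6726... → 75904.67.

75904.67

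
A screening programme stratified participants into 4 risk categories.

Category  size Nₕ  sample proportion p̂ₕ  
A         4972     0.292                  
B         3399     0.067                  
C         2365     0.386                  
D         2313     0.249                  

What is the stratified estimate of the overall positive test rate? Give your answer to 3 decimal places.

0.243

Wₕ = Nₕ/N with N = 13049: 0.3810, 0.2605, 0.1812, 0.1773.
p̂_st = 0.3810·0.292 + 0.2605·0.067 + 0.1812·0.386 + 0.1773·0.249 ≈ 0.24281... → 0.243.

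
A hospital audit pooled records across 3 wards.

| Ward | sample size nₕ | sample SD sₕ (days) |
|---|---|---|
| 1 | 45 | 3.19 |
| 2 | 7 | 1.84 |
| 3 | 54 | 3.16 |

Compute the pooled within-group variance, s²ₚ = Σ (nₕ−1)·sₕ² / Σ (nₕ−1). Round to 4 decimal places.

9.6825

1: (45−1)·3.19² = 44·10.1761 = 447.7484
2: (7−1)·1.84² = 6·3.3856 = 20.3136
3: (54−1)·3.16² = 53·9.9856 = 529.2368
Numerator = 997.2988; denominator = Σ(nₕ−1) = 103.
s²ₚ = 997.2988/103 = 9.682513... → 9.6825.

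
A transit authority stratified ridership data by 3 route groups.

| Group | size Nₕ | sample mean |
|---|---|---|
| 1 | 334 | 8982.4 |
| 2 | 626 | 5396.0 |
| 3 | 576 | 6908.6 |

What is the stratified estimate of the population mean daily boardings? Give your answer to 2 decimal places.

6743.08

x̄_st = (Σ Nₕx̄ₕ) / (Σ Nₕ) = (334·8982.4 + 626·5396.0 + 576·6908.6) / 1536
= 10357371.2 / 1536 = 6743.0802... → 6743.08.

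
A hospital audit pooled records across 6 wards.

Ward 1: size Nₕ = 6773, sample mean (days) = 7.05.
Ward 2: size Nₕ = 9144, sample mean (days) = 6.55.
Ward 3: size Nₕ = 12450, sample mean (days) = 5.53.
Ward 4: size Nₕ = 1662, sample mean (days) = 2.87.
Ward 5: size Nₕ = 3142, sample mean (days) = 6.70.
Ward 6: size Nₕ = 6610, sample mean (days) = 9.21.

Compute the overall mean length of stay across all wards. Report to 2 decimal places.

x̄_st = (Σ Nₕx̄ₕ) / (Σ Nₕ) = (6773·7.05 + 9144·6.55 + 12450·5.53 + 1662·2.87 + 3142·6.70 + 6610·9.21) / 39781
= 263190.79 / 39781 = 6.6160... → 6.62.

6.62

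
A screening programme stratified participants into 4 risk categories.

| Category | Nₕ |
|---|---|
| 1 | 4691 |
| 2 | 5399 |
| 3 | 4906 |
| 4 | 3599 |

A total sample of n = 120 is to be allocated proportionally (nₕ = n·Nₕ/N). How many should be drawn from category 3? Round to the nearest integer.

Share of category 3 = 4906/18595 = 0.26383.
Allocate 120 × 0.26383 = 31.660... → 32.

32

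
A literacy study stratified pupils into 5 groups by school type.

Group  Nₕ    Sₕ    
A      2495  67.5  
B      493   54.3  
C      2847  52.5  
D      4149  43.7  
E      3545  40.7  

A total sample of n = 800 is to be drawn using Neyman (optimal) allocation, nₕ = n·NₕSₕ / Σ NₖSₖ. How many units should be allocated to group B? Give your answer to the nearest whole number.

32

Σ NₕSₕ = 2495·67.5 + 493·54.3 + 2847·52.5 + 4149·43.7 + 3545·40.7 = 670242.7.
Share for B: 26769.9/670242.7 = 0.03994.
n_B = 800 × 0.03994 = 31.952... → 32.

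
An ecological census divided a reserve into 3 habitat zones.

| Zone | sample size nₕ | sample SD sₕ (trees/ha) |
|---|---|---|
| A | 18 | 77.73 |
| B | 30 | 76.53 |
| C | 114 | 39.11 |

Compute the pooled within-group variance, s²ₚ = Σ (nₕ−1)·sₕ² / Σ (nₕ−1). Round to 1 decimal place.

2801.3

A: (18−1)·77.73² = 17·6041.9529 = 102713.1993
B: (30−1)·76.53² = 29·5856.8409 = 169848.3861
C: (114−1)·39.11² = 113·1529.5921 = 172843.9073
Numerator = 445405.4927; denominator = Σ(nₕ−1) = 159.
s²ₚ = 445405.4927/159 = 2801.292... → 2801.3.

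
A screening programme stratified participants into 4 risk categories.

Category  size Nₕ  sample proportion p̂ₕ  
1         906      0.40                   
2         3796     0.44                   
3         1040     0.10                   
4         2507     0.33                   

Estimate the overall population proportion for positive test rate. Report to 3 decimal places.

Wₕ = Nₕ/N with N = 8249: 0.1098, 0.4602, 0.1261, 0.3039.
p̂_st = 0.1098·0.40 + 0.4602·0.44 + 0.1261·0.10 + 0.3039·0.33 ≈ 0.35931... → 0.359.

0.359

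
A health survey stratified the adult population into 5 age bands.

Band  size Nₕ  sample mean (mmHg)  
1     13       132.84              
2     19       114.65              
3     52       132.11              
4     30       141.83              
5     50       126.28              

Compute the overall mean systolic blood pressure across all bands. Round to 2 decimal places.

N = 164; weights Wₕ = Nₕ/N = (0.0793, 0.1159, 0.3171, 0.1829, 0.3049).
x̄_st = Σ Wₕ·x̄ₕ = 0.0793·132.84 + 0.1159·114.65 + 0.3171·132.11 + 0.1829·141.83 + 0.3049·126.28 ≈ 130.1457...
→ 130.15.

130.15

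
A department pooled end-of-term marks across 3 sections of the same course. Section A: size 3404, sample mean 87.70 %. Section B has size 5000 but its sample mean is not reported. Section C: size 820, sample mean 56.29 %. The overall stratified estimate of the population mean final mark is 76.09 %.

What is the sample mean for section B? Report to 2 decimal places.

Σ Nₕx̄ₕ = N·μ, so 5000·x̄_B = 9224·76.09 − (3404·87.70 + 820·56.29).
= 701854.16 − 344688.6 = 357165.56.
x̄_B = 357165.56 / 5000 = 71.4331... → 71.43.

71.43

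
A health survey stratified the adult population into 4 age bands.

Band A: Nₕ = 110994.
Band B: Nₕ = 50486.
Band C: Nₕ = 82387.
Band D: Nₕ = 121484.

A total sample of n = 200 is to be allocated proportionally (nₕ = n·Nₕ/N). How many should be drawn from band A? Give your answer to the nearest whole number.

61

N = 110994 + 50486 + 82387 + 121484 = 365351.
n_A = 200·110994/365351 = 60.760... → 61.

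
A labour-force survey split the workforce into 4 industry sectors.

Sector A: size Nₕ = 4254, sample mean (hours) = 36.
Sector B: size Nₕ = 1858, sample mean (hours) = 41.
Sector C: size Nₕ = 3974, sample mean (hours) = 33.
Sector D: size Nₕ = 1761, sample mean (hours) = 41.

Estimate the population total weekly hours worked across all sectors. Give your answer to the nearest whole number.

432665

A: 4254·36 = 153144
B: 1858·41 = 76178
C: 3974·33 = 131142
D: 1761·41 = 72201
τ̂ = Σ Nₕx̄ₕ = 432665.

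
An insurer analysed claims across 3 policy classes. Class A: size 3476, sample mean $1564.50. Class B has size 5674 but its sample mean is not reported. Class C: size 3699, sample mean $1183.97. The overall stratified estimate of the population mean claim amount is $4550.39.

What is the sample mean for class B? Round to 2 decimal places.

N = 3476 + 5674 + 3699 = 12849.
Overall total = μ·N = 4550.39·12849 = 58467961.11.
Subtract the known strata: 3476·1564.50 + 3699·1183.97 = 9817707.03.
Remaining total for class B: 58467961.11 − 9817707.03 = 48650254.08.
Divide by its size: 48650254.08 / 5674 = 8574.2429... → 8574.24.

8574.24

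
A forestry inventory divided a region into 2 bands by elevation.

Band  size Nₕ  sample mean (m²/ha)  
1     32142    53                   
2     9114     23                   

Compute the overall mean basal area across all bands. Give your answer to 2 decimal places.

46.37

N = 32142 + 9114 = 41256.
The stratified mean weights each stratum mean by its population share Nₕ/N.
Σ Nₕx̄ₕ = 32142·53 + 9114·23 = 1703526 + 209622 = 1913148.
Divide by N: 1913148 / 41256 = 46.3726... → 46.37.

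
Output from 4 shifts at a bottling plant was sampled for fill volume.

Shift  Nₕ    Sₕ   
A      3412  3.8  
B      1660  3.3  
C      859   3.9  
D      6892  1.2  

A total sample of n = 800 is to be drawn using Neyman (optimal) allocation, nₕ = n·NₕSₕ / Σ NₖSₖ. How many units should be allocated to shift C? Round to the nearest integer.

89

Σ NₕSₕ = 3412·3.8 + 1660·3.3 + 859·3.9 + 6892·1.2 = 30064.1.
Share for C: 3350.1/30064.1 = 0.11143.
n_C = 800 × 0.11143 = 89.146... → 89.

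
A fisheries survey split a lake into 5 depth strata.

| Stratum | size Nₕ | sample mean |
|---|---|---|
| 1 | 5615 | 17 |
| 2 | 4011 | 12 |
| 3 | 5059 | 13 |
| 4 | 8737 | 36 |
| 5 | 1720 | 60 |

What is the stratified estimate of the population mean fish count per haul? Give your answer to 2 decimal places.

24.94

x̄_st = (Σ Nₕx̄ₕ) / (Σ Nₕ) = (5615·17 + 4011·12 + 5059·13 + 8737·36 + 1720·60) / 25142
= 627086 / 25142 = 24.9418... → 24.94.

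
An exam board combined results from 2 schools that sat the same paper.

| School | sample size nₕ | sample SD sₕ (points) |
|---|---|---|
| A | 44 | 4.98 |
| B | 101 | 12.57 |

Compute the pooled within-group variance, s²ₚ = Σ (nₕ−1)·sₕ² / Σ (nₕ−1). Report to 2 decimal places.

117.95

Degrees of freedom: 43 + 100 = 143.
Σ(nₕ−1)sₕ² = 43·24.8004 + 100·158.0049 = 16866.9072.
s²ₚ = 16866.9072 / 143 = 117.9504 → 117.95.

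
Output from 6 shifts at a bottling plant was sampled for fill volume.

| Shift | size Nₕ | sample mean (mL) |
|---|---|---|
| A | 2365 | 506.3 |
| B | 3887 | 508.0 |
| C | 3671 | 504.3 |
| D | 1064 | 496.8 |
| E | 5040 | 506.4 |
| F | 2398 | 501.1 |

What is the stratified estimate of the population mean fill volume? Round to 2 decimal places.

505.06

N = 2365 + 3887 + 3671 + 1064 + 5040 + 2398 = 18425.
The stratified mean weights each stratum mean by its population share Nₕ/N.
Σ Nₕx̄ₕ = 2365·506.3 + 3887·508.0 + 3671·504.3 + 1064·496.8 + 5040·506.4 + 2398·501.1 = 1197399.5 + 1974596 + 1851285.3 + 528595.2 + 2552256 + 1201637.8 = 9305769.8.
Divide by N: 9305769.8 / 18425 = 505.0621... → 505.06.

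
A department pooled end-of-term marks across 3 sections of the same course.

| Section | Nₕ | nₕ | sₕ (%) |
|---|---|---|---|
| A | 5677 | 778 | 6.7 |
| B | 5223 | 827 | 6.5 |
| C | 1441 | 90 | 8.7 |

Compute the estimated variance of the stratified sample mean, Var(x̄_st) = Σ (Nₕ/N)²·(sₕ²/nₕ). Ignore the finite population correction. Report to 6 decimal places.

0.032827

N = 12341. Term for each stratum: Wₕ²sₕ²/nₕ.
Var(x̄_st) = 0.012209759 + 0.009150831 + 0.011466299 = 0.032826889 → 0.032827.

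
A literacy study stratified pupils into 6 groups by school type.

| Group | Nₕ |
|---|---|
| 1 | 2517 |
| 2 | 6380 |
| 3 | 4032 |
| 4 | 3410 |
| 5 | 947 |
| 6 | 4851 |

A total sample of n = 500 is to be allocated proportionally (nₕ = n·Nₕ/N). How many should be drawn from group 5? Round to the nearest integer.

21

Share of group 5 = 947/22137 = 0.04278.
Allocate 500 × 0.04278 = 21.390... → 21.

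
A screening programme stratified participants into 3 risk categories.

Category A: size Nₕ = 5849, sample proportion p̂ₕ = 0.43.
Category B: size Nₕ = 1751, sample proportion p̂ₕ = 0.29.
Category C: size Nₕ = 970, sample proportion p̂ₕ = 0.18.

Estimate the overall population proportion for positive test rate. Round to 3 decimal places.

N = 5849 + 1751 + 970 = 8570.
Overall proportion = Σ (Nₕ/N)·p̂ₕ.
Σ Nₕp̂ₕ = 2515.07 + 507.79 + 174.6 = 3197.46.
3197.46 / 8570 = 0.37310... → 0.373.

0.373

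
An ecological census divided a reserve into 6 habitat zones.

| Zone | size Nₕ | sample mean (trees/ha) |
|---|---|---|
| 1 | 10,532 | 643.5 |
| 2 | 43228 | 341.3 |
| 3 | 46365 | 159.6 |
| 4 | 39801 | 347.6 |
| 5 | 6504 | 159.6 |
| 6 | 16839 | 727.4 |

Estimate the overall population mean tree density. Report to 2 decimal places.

343.31

N = 163269; weights Wₕ = Nₕ/N = (0.0645, 0.2648, 0.2840, 0.2438, 0.0398, 0.1031).
x̄_st = Σ Wₕ·x̄ₕ = 0.0645·643.5 + 0.2648·341.3 + 0.2840·159.6 + 0.2438·347.6 + 0.0398·159.6 + 0.1031·727.4 ≈ 343.3136...
→ 343.31.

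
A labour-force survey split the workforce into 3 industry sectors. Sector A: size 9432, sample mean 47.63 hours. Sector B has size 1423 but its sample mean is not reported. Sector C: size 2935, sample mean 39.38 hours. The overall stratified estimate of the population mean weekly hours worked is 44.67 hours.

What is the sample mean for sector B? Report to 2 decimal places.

35.96

Σ Nₕx̄ₕ = N·μ, so 1423·x̄_B = 13790·44.67 − (9432·47.63 + 2935·39.38).
= 615999.3 − 564826.46 = 51172.84.
x̄_B = 51172.84 / 1423 = 35.9612... → 35.96.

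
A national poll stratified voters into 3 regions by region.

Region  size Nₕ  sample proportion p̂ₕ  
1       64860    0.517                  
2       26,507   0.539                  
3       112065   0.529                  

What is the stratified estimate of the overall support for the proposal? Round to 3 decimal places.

N = 64860 + 26507 + 112065 = 203432.
Overall proportion = Σ (Nₕ/N)·p̂ₕ.
Σ Nₕp̂ₕ = 33532.62 + 14287.273 + 59282.385 = 107102.278.
107102.278 / 203432 = 0.52648... → 0.526.

0.526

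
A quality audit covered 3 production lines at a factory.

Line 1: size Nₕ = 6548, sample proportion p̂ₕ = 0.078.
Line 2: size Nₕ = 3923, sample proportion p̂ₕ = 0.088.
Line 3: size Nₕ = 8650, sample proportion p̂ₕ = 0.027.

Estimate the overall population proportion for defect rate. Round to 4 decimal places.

N = 6548 + 3923 + 8650 = 19121.
Overall proportion = Σ (Nₕ/N)·p̂ₕ.
Σ Nₕp̂ₕ = 510.744 + 345.224 + 233.55 = 1089.518.
1089.518 / 19121 = 0.056980... → 0.0570.

0.0570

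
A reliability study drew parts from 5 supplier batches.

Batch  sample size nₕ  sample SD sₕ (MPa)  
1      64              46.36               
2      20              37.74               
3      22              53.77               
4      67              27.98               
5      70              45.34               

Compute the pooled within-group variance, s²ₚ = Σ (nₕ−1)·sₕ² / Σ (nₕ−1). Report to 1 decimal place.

Degrees of freedom: 63 + 19 + 21 + 66 + 69 = 238.
Σ(nₕ−1)sₕ² = 63·2149.2496 + 19·1424.3076 + 21·2891.2129 + 66·782.8804 + 69·2055.7156 = 416694.5229.
s²ₚ = 416694.5229 / 238 = 1750.817... → 1750.8.

1750.8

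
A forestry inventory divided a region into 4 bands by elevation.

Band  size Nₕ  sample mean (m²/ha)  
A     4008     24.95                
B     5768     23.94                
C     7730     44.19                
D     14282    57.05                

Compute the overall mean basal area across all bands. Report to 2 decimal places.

43.87

N = 31788; weights Wₕ = Nₕ/N = (0.1261, 0.1815, 0.2432, 0.4493).
x̄_st = Σ Wₕ·x̄ₕ = 0.1261·24.95 + 0.1815·23.94 + 0.2432·44.19 + 0.4493·57.05 ≈ 43.8676...
→ 43.87.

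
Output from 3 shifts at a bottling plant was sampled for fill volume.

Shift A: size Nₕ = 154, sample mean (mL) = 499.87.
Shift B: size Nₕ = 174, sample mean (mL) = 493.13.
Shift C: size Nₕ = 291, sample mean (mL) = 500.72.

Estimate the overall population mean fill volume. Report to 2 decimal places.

x̄_st = (Σ Nₕx̄ₕ) / (Σ Nₕ) = (154·499.87 + 174·493.13 + 291·500.72) / 619
= 308494.12 / 619 = 498.3750... → 498.37.

498.37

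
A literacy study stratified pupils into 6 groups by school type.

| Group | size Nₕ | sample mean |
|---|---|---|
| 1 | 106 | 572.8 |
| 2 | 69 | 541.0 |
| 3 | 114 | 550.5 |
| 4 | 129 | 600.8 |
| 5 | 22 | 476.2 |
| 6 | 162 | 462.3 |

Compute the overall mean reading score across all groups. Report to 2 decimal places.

x̄_st = (Σ Nₕx̄ₕ) / (Σ Nₕ) = (106·572.8 + 69·541.0 + 114·550.5 + 129·600.8 + 22·476.2 + 162·462.3) / 602
= 323675 / 602 = 537.6661... → 537.67.

537.67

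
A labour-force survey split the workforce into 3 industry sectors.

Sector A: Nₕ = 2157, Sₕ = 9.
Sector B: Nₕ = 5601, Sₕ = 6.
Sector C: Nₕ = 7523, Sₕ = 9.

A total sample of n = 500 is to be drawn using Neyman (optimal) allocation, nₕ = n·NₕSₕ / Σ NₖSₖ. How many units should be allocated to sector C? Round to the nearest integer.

280

A: NₕSₕ = 2157·9 = 19413
B: NₕSₕ = 5601·6 = 33606
C: NₕSₕ = 7523·9 = 67707
Σ NₕSₕ = 120726.
n_C = 500·67707/120726 = 280.416... → 280.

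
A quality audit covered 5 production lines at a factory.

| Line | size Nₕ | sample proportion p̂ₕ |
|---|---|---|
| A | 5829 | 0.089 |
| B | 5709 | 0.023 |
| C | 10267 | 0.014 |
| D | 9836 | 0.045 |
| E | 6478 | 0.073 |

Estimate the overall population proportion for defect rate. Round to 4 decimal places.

0.0448

N = 5829 + 5709 + 10267 + 9836 + 6478 = 38119.
Overall proportion = Σ (Nₕ/N)·p̂ₕ.
Σ Nₕp̂ₕ = 518.781 + 131.307 + 143.738 + 442.62 + 472.894 = 1709.34.
1709.34 / 38119 = 0.044842... → 0.0448.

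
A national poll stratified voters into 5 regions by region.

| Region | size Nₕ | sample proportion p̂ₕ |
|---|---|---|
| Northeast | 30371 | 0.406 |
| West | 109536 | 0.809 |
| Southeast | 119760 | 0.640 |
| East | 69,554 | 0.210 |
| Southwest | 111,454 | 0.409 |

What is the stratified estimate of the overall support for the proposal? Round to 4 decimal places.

N = 30371 + 109536 + 119760 + 69554 + 111454 = 440675.
Overall proportion = Σ (Nₕ/N)·p̂ₕ.
Σ Nₕp̂ₕ = 12330.626 + 88614.624 + 76646.4 + 14606.34 + 45584.686 = 237782.676.
237782.676 / 440675 = 0.539587... → 0.5396.

0.5396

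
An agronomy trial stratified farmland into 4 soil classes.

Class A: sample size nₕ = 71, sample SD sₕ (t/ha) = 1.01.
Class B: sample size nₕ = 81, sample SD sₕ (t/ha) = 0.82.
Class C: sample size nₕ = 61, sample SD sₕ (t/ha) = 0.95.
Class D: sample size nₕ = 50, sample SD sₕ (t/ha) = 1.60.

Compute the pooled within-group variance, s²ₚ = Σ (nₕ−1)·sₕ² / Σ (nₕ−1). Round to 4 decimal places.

1.1768

A: (71−1)·1.01² = 70·1.0201 = 71.407
B: (81−1)·0.82² = 80·0.6724 = 53.792
C: (61−1)·0.95² = 60·0.9025 = 54.15
D: (50−1)·1.60² = 49·2.56 = 125.44
Numerator = 304.789; denominator = Σ(nₕ−1) = 259.
s²ₚ = 304.789/259 = 1.176792... → 1.1768.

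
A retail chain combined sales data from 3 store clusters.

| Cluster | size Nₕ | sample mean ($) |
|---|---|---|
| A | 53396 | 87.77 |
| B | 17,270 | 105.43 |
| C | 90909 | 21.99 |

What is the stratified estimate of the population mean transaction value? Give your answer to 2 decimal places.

52.65

x̄_st = (Σ Nₕx̄ₕ) / (Σ Nₕ) = (53396·87.77 + 17270·105.43 + 90909·21.99) / 161575
= 8506431.93 / 161575 = 52.6470... → 52.65.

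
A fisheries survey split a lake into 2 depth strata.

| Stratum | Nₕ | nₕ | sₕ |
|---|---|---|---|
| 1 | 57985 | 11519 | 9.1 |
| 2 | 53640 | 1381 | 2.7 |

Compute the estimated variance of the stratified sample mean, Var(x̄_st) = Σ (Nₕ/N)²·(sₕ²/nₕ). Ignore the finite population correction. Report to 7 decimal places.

0.0031588

N = 111625; Wₕ = Nₕ/N.
stratum 1: (57985/111625)²·9.1²/11519 = 0.0019398868
stratum 2: (53640/111625)²·2.7²/1381 = 0.0012189572
Sum = 0.0031588440 → 0.0031588.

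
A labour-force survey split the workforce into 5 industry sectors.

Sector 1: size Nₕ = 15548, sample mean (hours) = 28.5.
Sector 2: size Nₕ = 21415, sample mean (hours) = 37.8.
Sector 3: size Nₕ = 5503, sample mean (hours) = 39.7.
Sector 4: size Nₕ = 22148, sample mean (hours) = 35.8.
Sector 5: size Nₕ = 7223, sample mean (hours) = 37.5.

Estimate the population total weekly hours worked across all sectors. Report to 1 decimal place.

2534835.0

1: 15548·28.5 = 443118
2: 21415·37.8 = 809487
3: 5503·39.7 = 218469.1
4: 22148·35.8 = 792898.4
5: 7223·37.5 = 270862.5
τ̂ = Σ Nₕx̄ₕ = 2534835.0.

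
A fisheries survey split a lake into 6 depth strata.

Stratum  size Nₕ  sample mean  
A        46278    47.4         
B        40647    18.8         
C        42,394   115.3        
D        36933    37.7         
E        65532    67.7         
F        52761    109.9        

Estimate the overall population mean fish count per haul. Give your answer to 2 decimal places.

68.44

x̄_st = (Σ Nₕx̄ₕ) / (Σ Nₕ) = (46278·47.4 + 40647·18.8 + 42394·115.3 + 36933·37.7 + 65532·67.7 + 52761·109.9) / 284545
= 19473093.4 / 284545 = 68.4359... → 68.44.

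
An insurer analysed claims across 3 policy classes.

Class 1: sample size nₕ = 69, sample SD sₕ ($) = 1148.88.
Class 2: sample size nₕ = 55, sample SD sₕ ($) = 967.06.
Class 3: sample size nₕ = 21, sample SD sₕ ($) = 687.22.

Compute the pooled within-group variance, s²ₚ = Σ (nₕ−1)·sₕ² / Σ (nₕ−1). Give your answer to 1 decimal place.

1054235.3

1: (69−1)·1148.88² = 68·1319925.2544 = 89754917.2992
2: (55−1)·967.06² = 54·935205.0436 = 50501072.3544
3: (21−1)·687.22² = 20·472271.3284 = 9445426.568
Numerator = 149701416.2216; denominator = Σ(nₕ−1) = 142.
s²ₚ = 149701416.2216/142 = 1054235.326... → 1054235.3.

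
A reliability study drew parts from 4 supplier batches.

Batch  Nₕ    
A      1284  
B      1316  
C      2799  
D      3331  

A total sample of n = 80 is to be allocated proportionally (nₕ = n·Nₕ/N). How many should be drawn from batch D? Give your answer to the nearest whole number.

N = 1284 + 1316 + 2799 + 3331 = 8730.
n_D = 80·3331/8730 = 30.525... → 31.

31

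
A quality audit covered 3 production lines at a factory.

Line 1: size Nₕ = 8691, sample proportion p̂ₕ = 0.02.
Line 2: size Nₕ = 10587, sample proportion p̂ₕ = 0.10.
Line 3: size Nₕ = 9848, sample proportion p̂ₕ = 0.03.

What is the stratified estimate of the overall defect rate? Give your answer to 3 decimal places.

0.052

N = 8691 + 10587 + 9848 = 29126.
Overall proportion = Σ (Nₕ/N)·p̂ₕ.
Σ Nₕp̂ₕ = 173.82 + 1058.7 + 295.44 = 1527.96.
1527.96 / 29126 = 0.05246... → 0.052.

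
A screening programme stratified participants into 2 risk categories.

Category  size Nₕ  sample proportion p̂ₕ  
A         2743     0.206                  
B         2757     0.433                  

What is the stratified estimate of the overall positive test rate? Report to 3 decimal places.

0.320

N = 2743 + 2757 = 5500.
Overall proportion = Σ (Nₕ/N)·p̂ₕ.
Σ Nₕp̂ₕ = 565.058 + 1193.781 = 1758.839.
1758.839 / 5500 = 0.31979... → 0.320.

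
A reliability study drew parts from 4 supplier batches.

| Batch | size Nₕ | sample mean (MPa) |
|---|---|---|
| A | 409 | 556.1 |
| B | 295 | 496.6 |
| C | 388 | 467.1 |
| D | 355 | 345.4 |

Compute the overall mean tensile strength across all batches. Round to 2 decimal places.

468.41

N = 1447; weights Wₕ = Nₕ/N = (0.2827, 0.2039, 0.2681, 0.2453).
x̄_st = Σ Wₕ·x̄ₕ = 0.2827·556.1 + 0.2039·496.6 + 0.2681·467.1 + 0.2453·345.4 ≈ 468.4131...
→ 468.41.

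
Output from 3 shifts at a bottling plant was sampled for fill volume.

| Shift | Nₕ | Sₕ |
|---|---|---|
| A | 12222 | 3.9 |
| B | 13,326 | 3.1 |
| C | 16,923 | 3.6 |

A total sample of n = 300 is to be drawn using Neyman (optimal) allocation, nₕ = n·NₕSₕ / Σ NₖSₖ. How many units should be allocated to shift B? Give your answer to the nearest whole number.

83

Σ NₕSₕ = 12222·3.9 + 13326·3.1 + 16923·3.6 = 149899.2.
Share for B: 41310.6/149899.2 = 0.27559.
n_B = 300 × 0.27559 = 82.677... → 83.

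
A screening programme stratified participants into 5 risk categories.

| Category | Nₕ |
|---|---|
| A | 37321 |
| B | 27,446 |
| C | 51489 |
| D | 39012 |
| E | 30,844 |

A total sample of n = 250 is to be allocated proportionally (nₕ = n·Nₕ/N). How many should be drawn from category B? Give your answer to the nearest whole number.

Share of category B = 27446/186112 = 0.14747.
Allocate 250 × 0.14747 = 36.868... → 37.

37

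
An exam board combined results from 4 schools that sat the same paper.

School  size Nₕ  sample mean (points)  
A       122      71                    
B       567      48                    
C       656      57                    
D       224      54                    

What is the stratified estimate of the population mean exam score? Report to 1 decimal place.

54.4

x̄_st = (Σ Nₕx̄ₕ) / (Σ Nₕ) = (122·71 + 567·48 + 656·57 + 224·54) / 1569
= 85366 / 1569 = 54.408... → 54.4.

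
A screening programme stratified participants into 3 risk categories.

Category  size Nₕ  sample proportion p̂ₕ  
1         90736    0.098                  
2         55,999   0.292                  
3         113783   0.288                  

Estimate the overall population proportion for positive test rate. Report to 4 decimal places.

Wₕ = Nₕ/N with N = 260518: 0.3483, 0.2150, 0.4368.
p̂_st = 0.3483·0.098 + 0.2150·0.292 + 0.4368·0.288 ≈ 0.222685... → 0.2227.

0.2227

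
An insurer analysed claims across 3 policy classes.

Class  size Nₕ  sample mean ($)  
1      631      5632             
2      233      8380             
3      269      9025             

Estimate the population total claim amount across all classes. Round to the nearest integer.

7934057

1: 631·5632 = 3553792
2: 233·8380 = 1952540
3: 269·9025 = 2427725
τ̂ = Σ Nₕx̄ₕ = 7934057.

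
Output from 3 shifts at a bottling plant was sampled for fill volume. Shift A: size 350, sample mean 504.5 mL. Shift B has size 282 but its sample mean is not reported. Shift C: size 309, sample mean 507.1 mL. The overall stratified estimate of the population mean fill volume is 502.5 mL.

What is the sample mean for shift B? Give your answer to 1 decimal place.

495.0

Σ Nₕx̄ₕ = N·μ, so 282·x̄_B = 941·502.5 − (350·504.5 + 309·507.1).
= 472852.5 − 333268.9 = 139583.6.
x̄_B = 139583.6 / 282 = 494.977... → 495.0.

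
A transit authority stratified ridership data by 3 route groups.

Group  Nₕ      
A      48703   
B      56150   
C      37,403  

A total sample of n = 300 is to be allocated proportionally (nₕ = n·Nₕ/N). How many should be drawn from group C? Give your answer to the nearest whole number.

79

Share of group C = 37403/142256 = 0.26293.
Allocate 300 × 0.26293 = 78.878... → 79.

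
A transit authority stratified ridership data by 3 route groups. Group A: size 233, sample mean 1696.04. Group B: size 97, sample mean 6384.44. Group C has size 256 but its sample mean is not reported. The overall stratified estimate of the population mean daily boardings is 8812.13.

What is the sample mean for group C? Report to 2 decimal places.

Σ Nₕx̄ₕ = N·μ, so 256·x̄_C = 586·8812.13 − (233·1696.04 + 97·6384.44).
= 5163908.18 − 1014468 = 4149440.18.
x̄_C = 4149440.18 / 256 = 16208.7507... → 16208.75.

16208.75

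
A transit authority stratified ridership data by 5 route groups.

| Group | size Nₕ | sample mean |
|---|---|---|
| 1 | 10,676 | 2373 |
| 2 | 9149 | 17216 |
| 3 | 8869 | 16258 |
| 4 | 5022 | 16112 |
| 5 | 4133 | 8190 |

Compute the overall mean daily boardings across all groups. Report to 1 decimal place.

11672.7

N = 37849; weights Wₕ = Nₕ/N = (0.2821, 0.2417, 0.2343, 0.1327, 0.1092).
x̄_st = Σ Wₕ·x̄ₕ = 0.2821·2373 + 0.2417·17216 + 0.2343·16258 + 0.1327·16112 + 0.1092·8190 ≈ 11672.680...
→ 11672.7.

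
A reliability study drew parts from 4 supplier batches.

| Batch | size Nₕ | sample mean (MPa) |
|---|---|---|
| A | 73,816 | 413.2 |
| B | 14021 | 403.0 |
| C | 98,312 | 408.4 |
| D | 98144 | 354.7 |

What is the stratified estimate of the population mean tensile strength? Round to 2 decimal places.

390.84

N = 284293; weights Wₕ = Nₕ/N = (0.2596, 0.0493, 0.3458, 0.3452).
x̄_st = Σ Wₕ·x̄ₕ = 0.2596·413.2 + 0.0493·403.0 + 0.3458·408.4 + 0.3452·354.7 ≈ 390.8416...
→ 390.84.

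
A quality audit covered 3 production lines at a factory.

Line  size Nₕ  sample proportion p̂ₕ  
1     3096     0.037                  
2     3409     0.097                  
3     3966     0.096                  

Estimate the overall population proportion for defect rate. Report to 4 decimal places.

0.0789

Wₕ = Nₕ/N with N = 10471: 0.2957, 0.3256, 0.3788.
p̂_st = 0.2957·0.037 + 0.3256·0.097 + 0.3788·0.096 ≈ 0.078881... → 0.0789.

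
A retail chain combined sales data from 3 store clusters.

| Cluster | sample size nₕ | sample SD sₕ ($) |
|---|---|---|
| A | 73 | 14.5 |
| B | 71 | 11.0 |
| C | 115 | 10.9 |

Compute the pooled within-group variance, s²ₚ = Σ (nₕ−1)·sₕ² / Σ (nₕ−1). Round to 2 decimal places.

145.13

Degrees of freedom: 72 + 70 + 114 = 256.
Σ(nₕ−1)sₕ² = 72·210.25 + 70·121 + 114·118.81 = 37152.34.
s²ₚ = 37152.34 / 256 = 145.1263... → 145.13.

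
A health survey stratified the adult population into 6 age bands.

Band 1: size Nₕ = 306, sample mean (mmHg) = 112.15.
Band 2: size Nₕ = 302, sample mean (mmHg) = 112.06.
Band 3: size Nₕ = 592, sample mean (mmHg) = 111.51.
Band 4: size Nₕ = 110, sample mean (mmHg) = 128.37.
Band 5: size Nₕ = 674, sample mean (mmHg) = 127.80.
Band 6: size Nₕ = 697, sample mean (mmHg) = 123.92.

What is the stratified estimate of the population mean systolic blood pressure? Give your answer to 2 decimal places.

119.66

N = 2681; weights Wₕ = Nₕ/N = (0.1141, 0.1126, 0.2208, 0.0410, 0.2514, 0.2600).
x̄_st = Σ Wₕ·x̄ₕ = 0.1141·112.15 + 0.1126·112.06 + 0.2208·111.51 + 0.0410·128.37 + 0.2514·127.80 + 0.2600·123.92 ≈ 119.6584...
→ 119.66.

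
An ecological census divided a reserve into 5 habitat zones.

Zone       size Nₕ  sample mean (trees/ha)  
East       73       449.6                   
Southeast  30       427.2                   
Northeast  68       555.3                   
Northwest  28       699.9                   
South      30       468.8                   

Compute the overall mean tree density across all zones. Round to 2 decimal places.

511.17

N = 229; weights Wₕ = Nₕ/N = (0.3188, 0.1310, 0.2969, 0.1223, 0.1310).
x̄_st = Σ Wₕ·x̄ₕ = 0.3188·449.6 + 0.1310·427.2 + 0.2969·555.3 + 0.1223·699.9 + 0.1310·468.8 ≈ 511.1721...
→ 511.17.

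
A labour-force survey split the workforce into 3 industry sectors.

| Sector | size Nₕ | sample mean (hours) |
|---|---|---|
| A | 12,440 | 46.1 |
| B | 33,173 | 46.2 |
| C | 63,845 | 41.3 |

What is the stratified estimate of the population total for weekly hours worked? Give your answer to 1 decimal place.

4742875.1

A: 12440·46.1 = 573484
B: 33173·46.2 = 1532592.6
C: 63845·41.3 = 2636798.5
τ̂ = Σ Nₕx̄ₕ = 4742875.1.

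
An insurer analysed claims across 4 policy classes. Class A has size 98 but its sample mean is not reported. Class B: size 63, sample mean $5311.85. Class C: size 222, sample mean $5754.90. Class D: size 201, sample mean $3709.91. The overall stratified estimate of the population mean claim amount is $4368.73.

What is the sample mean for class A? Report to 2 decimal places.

N = 98 + 63 + 222 + 201 = 584.
Overall total = μ·N = 4368.73·584 = 2551338.32.
Subtract the known strata: 63·5311.85 + 222·5754.90 + 201·3709.91 = 2357926.26.
Remaining total for class A: 2551338.32 − 2357926.26 = 193412.06.
Divide by its size: 193412.06 / 98 = 1973.5924... → 1973.59.

1973.59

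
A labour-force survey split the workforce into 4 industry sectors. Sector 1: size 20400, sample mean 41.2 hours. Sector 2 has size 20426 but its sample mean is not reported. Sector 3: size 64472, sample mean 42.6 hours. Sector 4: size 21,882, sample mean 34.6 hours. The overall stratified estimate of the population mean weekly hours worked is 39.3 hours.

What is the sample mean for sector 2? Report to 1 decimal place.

Σ Nₕx̄ₕ = N·μ, so 20426·x̄_2 = 127180·39.3 − (20400·41.2 + 64472·42.6 + 21882·34.6).
= 4998174 − 4344104.4 = 654069.6.
x̄_2 = 654069.6 / 20426 = 32.021... → 32.0.

32.0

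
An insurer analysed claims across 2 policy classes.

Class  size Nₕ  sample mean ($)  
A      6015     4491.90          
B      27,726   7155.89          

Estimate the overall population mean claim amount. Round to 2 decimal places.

6680.98

N = 33741; weights Wₕ = Nₕ/N = (0.1783, 0.8217).
x̄_st = Σ Wₕ·x̄ₕ = 0.1783·4491.90 + 0.8217·7155.89 ≈ 6680.9811...
→ 6680.98.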